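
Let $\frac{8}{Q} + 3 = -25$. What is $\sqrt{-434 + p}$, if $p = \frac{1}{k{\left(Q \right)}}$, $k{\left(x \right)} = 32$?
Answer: $\frac{3 i \sqrt{3086}}{8} \approx 20.832 i$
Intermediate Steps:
$Q = - \frac{2}{7}$ ($Q = \frac{8}{-3 - 25} = \frac{8}{-28} = 8 \left(- \frac{1}{28}\right) = - \frac{2}{7} \approx -0.28571$)
$p = \frac{1}{32} \approx 0.03125$
$\sqrt{-434 + p} = \sqrt{-434 + \frac{1}{32}} = \sqrt{- \frac{13887}{32}} = \frac{3 i \sqrt{3086}}{8}$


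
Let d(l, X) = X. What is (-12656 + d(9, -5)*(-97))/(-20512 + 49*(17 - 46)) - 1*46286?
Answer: -338392889/7311 ≈ -46285.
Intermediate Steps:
(-12656 + d(9, -5)*(-97))/(-20512 + 49*(17 - 46)) - 1*46286 = (-12656 - 5*(-97))/(-20512 + 49*(17 - 46)) - 1*46286 = (-12656 + 485)/(-20512 + 49*(-29)) - 46286 = -12171/(-20512 - 1421) - 46286 = -12171/(-21933) - 46286 = -12171*(-1/21933) - 46286 = 4057/7311 - 46286 = -338392889/7311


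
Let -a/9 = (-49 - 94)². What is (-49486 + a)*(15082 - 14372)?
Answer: -165804170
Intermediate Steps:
a = -184041 (a = -9*(-49 - 94)² = -9*(-143)² = -9*20449 = -184041)
(-49486 + a)*(15082 - 14372) = (-49486 - 184041)*(15082 - 14372) = -233527*710 = -165804170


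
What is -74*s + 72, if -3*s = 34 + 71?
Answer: 2662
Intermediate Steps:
s = -35 (s = -(34 + 71)/3 = -⅓*105 = -35)
-74*s + 72 = -74*(-35) + 72 = 2590 + 72 = 2662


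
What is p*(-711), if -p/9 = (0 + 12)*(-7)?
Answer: -537516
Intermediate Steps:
p = 756 (p = -9*(0 + 12)*(-7) = -108*(-7) = -9*(-84) = 756)
p*(-711) = 756*(-711) = -537516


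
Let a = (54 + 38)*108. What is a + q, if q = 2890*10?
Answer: 38836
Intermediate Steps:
a = 9936 (a = 92*108 = 9936)
q = 28900
a + q = 9936 + 28900 = 38836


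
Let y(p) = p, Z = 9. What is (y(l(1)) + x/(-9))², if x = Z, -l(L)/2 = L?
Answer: 9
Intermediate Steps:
l(L) = -2*L
x = 9
(y(l(1)) + x/(-9))² = (-2*1 + 9/(-9))² = (-2 + 9*(-⅑))² = (-2 - 1)² = (-3)² = 9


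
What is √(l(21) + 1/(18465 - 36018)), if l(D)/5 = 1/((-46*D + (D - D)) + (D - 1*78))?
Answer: 14*I*√903821523/5985573 ≈ 0.070318*I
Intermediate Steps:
l(D) = 5/(-78 - 45*D) (l(D) = 5/((-46*D + (D - D)) + (D - 1*78)) = 5/((-46*D + 0) + (D - 78)) = 5/(-46*D + (-78 + D)) = 5/(-78 - 45*D))
√(l(21) + 1/(18465 - 36018)) = √(-5/(78 + 45*21) + 1/(18465 - 36018)) = √(-5/(78 + 945) + 1/(-17553)) = √(-5/1023 - 1/17553) = √(-29596/5985573) = 14*I*√903821523/5985573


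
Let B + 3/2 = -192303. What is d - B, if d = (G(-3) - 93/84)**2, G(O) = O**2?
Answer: 150815569/784 ≈ 1.9237e+5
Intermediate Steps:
B = -384609/2 (B = -3/2 - 192303 = -384609/2 ≈ -1.9230e+5)
d = 48841/784 (d = ((-3)**2 - 93/84)**2 = (9 - 93*1/84)**2 = (9 - 31/28)**2 = (221/28)**2 = 48841/784 ≈ 62.297)
d - B = 48841/784 - 1*(-384609/2) = 48841/784 + 384609/2 = 150815569/784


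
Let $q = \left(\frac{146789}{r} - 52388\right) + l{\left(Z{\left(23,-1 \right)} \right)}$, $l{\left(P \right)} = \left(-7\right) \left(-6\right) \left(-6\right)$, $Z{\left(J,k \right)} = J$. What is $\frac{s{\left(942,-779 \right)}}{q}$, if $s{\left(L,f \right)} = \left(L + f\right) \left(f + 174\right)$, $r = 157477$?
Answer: $\frac{1411781305}{753585681} \approx 1.8734$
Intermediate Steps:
$s{\left(L,f \right)} = \left(174 + f\right) \left(L + f\right)$ ($s{\left(L,f \right)} = \left(L + f\right) \left(174 + f\right) = \left(174 + f\right) \left(L + f\right)$)
$l{\left(P \right)} = -252$ ($l{\left(P \right)} = 42 \left(-6\right) = -252$)
$q = - \frac{8289442491}{157477}$ ($q = \left(\frac{146789}{157477} - 52388\right) - 252 = - \frac{8249758287}{157477} - 252 = - \frac{8289442491}{157477} \approx -52639.0$)
$\frac{s{\left(942,-779 \right)}}{q} = \frac{\left(-779\right)^{2} + 174 \cdot 942 + 174 \left(-779\right) + 942 \left(-779\right)}{- \frac{8289442491}{157477}} = \left(606841 + 163908 - 135546 - 733818\right) \left(- \frac{157477}{8289442491}\right) = \left(-98615\right) \left(- \frac{157477}{8289442491}\right) = \frac{1411781305}{753585681}$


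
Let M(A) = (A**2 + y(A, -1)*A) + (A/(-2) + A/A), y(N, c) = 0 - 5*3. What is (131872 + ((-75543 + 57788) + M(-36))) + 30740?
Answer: 146712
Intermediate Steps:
y(N, c) = -15 (y(N, c) = 0 - 15 = -15)
M(A) = 1 + A**2 - 31*A/2 (M(A) = (A**2 - 15*A) + (A/(-2) + A/A) = (A**2 - 15*A) + (A*(-1/2) + 1) = (A**2 - 15*A) + (-A/2 + 1) = (A**2 - 15*A) + (1 - A/2) = 1 + A**2 - 31*A/2)
(131872 + ((-75543 + 57788) + M(-36))) + 30740 = (131872 + ((-75543 + 57788) + (1 + (-36)**2 - 31/2*(-36)))) + 30740 = (131872 + (-17755 + (1 + 1296 + 558))) + 30740 = (131872 + (-17755 + 1855)) + 30740 = (131872 - 15900) + 30740 = 115972 + 30740 = 146712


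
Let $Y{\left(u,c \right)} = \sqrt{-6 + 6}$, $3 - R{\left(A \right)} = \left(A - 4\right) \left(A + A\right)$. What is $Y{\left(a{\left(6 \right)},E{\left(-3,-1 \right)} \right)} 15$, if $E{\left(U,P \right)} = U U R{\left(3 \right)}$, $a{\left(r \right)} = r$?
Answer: $0$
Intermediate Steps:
$R{\left(A \right)} = 3 - 2 A \left(-4 + A\right)$ ($R{\left(A \right)} = 3 - \left(A - 4\right) \left(A + A\right) = 3 - \left(-4 + A\right) 2 A = 3 - 2 A \left(-4 + A\right)$)
$E{\left(U,P \right)} = 9 U^{2}$ ($E{\left(U,P \right)} = U U \left(3 - 2 \cdot 3^{2} + 8 \cdot 3\right) = U^{2} \left(3 - 18 + 24\right) = U^{2} \cdot 9 = 9 U^{2}$)
$Y{\left(u,c \right)} = 0$ ($Y{\left(u,c \right)} = \sqrt{0} = 0$)
$Y{\left(a{\left(6 \right)},E{\left(-3,-1 \right)} \right)} 15 = 0 \cdot 15 = 0$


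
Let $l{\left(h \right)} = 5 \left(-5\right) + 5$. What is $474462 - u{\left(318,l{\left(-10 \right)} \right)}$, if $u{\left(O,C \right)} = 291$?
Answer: $474171$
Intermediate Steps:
$l{\left(h \right)} = -20$ ($l{\left(h \right)} = -25 + 5 = -20$)
$474462 - u{\left(318,l{\left(-10 \right)} \right)} = 474462 - 291 = 474171$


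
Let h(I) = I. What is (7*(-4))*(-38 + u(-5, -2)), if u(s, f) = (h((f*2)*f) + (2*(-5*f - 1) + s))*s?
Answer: 4004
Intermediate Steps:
u(s, f) = s*(-2 + s - 10*f + 2*f²) (u(s, f) = ((f*2)*f + (2*(-5*f - 1) + s))*s = ((2*f)*f + (2*(-1 - 5*f) + s))*s = (2*f² + ((-2 - 10*f) + s))*s = (2*f² + (-2 + s - 10*f))*s = (-2 + s - 10*f + 2*f²)*s = s*(-2 + s - 10*f + 2*f²))
(7*(-4))*(-38 + u(-5, -2)) = (7*(-4))*(-38 - 5*(-2 - 5 - 10*(-2) + 2*(-2)²)) = -28*(-38 - 5*(-2 - 5 + 20 + 2*4)) = -28*(-38 - 5*(-2 - 5 + 20 + 8)) = -28*(-38 - 5*21) = -28*(-38 - 105) = -28*(-143) = 4004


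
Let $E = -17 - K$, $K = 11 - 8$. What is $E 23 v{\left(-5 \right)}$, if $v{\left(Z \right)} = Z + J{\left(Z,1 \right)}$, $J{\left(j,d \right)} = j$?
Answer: $4600$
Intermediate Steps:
$v{\left(Z \right)} = 2 Z$ ($v{\left(Z \right)} = Z + Z = 2 Z$)
$K = 3$
$E = -20$ ($E = -17 - 3 = -20$)
$E 23 v{\left(-5 \right)} = \left(-20\right) 23 \cdot 2 \left(-5\right) = \left(-460\right) \left(-10\right) = 4600$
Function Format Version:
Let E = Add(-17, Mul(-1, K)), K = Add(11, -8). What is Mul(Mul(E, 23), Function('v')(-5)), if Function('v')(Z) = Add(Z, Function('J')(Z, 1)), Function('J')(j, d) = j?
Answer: 4600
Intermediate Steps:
Function('v')(Z) = Mul(2, Z) (Function('v')(Z) = Add(Z, Z) = Mul(2, Z))
K = 3
E = -20 (E = Add(-17, Mul(-1, 3)) = Add(-17, -3) = -20)
Mul(Mul(E, 23), Function('v')(-5)) = Mul(Mul(-20, 23), Mul(2, -5)) = Mul(-460, -10) = 4600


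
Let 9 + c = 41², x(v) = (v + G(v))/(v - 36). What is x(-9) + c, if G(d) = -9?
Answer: 8362/5 ≈ 1672.4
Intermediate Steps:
x(v) = (-9 + v)/(-36 + v) (x(v) = (v - 9)/(v - 36) = (-9 + v)/(-36 + v))
c = 1672 (c = -9 + 41² = -9 + 1681 = 1672)
x(-9) + c = (-9 - 9)/(-36 - 9) + 1672 = -18/(-45) + 1672 = -1/45*(-18) + 1672 = ⅖ + 1672 = 8362/5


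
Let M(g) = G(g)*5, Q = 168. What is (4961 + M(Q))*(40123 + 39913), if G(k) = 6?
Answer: 399459676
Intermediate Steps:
M(g) = 30 (M(g) = 6*5 = 30)
(4961 + M(Q))*(40123 + 39913) = (4961 + 30)*(40123 + 39913) = 4991*80036 = 399459676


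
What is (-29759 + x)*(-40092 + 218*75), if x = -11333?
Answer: 975606264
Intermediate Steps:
(-29759 + x)*(-40092 + 218*75) = (-29759 - 11333)*(-40092 + 218*75) = -41092*(-40092 + 16350) = -41092*(-23742) = 975606264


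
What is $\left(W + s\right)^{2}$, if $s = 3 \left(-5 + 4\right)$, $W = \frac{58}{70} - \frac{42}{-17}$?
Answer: $\frac{31684}{354025} \approx 0.089496$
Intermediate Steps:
$W = \frac{1963}{595}$ ($W = 58 \cdot \frac{1}{70} - - \frac{42}{17} = \frac{29}{35} + \frac{42}{17} = \frac{1963}{595} \approx 3.2992$)
$s = -3$ ($s = 3 \left(-1\right) = -3$)
$\left(W + s\right)^{2} = \left(\frac{1963}{595} - 3\right)^{2} = \left(\frac{178}{595}\right)^{2} = \frac{31684}{354025}$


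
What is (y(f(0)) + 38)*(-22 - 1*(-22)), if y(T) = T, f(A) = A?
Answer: 0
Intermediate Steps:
(y(f(0)) + 38)*(-22 - 1*(-22)) = (0 + 38)*(-22 - 1*(-22)) = 38*(-22 + 22) = 38*0 = 0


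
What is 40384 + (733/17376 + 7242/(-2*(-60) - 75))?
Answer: 1174182491/28960 ≈ 40545.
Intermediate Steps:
40384 + (733/17376 + 7242/(-2*(-60) - 75)) = 40384 + (733*(1/17376) + 7242/(120 - 75)) = 40384 + (733/17376 + 7242/45) = 40384 + (733/17376 + 7242*(1/45)) = 40384 + (733/17376 + 2414/15) = 40384 + 4661851/28960 = 1174182491/28960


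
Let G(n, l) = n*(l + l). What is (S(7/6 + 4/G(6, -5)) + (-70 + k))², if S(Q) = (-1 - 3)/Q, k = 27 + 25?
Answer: 56644/121 ≈ 468.13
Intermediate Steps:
G(n, l) = 2*l*n (G(n, l) = n*(2*l) = 2*l*n)
k = 52
S(Q) = -4/Q
(S(7/6 + 4/G(6, -5)) + (-70 + k))² = (-4/(7/6 + 4/((2*(-5)*6))) + (-70 + 52))² = (-4/(7*(⅙) + 4/(-60)) - 18)² = (-4/(7/6 + 4*(-1/60)) - 18)² = (-4/(7/6 - 1/15) - 18)² = (-4/11/10 - 18)² = (-4*10/11 - 18)² = (-40/11 - 18)² = (-238/11)² = 56644/121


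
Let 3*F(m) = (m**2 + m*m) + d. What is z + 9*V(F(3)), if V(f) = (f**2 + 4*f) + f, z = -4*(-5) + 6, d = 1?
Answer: 672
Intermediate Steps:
F(m) = 1/3 + 2*m**2/3 (F(m) = ((m**2 + m*m) + 1)/3 = ((m**2 + m**2) + 1)/3 = (2*m**2 + 1)/3 = (1 + 2*m**2)/3 = 1/3 + 2*m**2/3)
z = 26 (z = 20 + 6 = 26)
V(f) = f**2 + 5*f
z + 9*V(F(3)) = 26 + 9*((1/3 + (2/3)*3**2)*(5 + (1/3 + (2/3)*3**2))) = 26 + 9*((1/3 + (2/3)*9)*(5 + (1/3 + (2/3)*9))) = 26 + 9*((1/3 + 6)*(5 + (1/3 + 6))) = 26 + 9*(19*(5 + 19/3)/3) = 26 + 9*((19/3)*(34/3)) = 26 + 9*(646/9) = 26 + 646 = 672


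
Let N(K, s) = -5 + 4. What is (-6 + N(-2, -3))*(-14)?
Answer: 98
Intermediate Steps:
N(K, s) = -1
(-6 + N(-2, -3))*(-14) = (-6 - 1)*(-14) = -7*(-14) = 98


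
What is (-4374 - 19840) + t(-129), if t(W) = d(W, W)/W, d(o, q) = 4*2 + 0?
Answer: -3123614/129 ≈ -24214.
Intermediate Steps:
d(o, q) = 8 (d(o, q) = 8 + 0 = 8)
t(W) = 8/W
(-4374 - 19840) + t(-129) = (-4374 - 19840) + 8/(-129) = -24214 + 8*(-1/129) = -24214 - 8/129 = -3123614/129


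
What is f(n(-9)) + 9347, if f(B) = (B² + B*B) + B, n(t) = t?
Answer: 9500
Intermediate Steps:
f(B) = B + 2*B² (f(B) = (B² + B²) + B = 2*B² + B = B + 2*B²)
f(n(-9)) + 9347 = -9*(1 + 2*(-9)) + 9347 = -9*(1 - 18) + 9347 = -9*(-17) + 9347 = 153 + 9347 = 9500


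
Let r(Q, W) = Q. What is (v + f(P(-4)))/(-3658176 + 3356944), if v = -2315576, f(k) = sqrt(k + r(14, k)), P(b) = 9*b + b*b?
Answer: 289447/37654 - I*sqrt(6)/301232 ≈ 7.687 - 8.1316e-6*I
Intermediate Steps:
P(b) = b**2 + 9*b (P(b) = 9*b + b**2 = b**2 + 9*b)
f(k) = sqrt(14 + k) (f(k) = sqrt(k + 14) = sqrt(14 + k))
(v + f(P(-4)))/(-3658176 + 3356944) = (-2315576 + sqrt(14 - 4*(9 - 4)))/(-3658176 + 3356944) = (-2315576 + sqrt(14 - 4*5))/(-301232) = (-2315576 + sqrt(14 - 20))*(-1/301232) = (-2315576 + sqrt(-6))*(-1/301232) = (-2315576 + I*sqrt(6))*(-1/301232) = 289447/37654 - I*sqrt(6)/301232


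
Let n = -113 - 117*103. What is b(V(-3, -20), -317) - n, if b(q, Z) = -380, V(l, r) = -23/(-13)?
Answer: 11784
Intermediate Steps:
V(l, r) = 23/13 (V(l, r) = -23*(-1/13) = 23/13)
n = -12164 (n = -113 - 12051 = -12164)
b(V(-3, -20), -317) - n = -380 - 1*(-12164) = -380 + 12164 = 11784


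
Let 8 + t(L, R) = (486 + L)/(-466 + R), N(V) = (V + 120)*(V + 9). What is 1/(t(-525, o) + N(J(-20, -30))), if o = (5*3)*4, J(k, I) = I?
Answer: -406/770549 ≈ -0.00052690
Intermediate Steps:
N(V) = (9 + V)*(120 + V) (N(V) = (120 + V)*(9 + V) = (9 + V)*(120 + V))
o = 60 (o = 15*4 = 60)
t(L, R) = -8 + (486 + L)/(-466 + R)
1/(t(-525, o) + N(J(-20, -30))) = 1/((4214 - 525 - 8*60)/(-466 + 60) + (1080 + (-30)**2 + 129*(-30))) = 1/((4214 - 525 - 480)/(-406) + (1080 + 900 - 3870)) = 1/(-1/406*3209 - 1890) = 1/(-3209/406 - 1890) = 1/(-770549/406) = -406/770549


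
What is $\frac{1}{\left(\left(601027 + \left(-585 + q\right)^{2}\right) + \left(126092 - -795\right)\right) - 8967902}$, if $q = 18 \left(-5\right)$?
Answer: $- \frac{1}{7784363} \approx -1.2846 \cdot 10^{-7}$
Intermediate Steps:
$q = -90$
$\frac{1}{\left(\left(601027 + \left(-585 + q\right)^{2}\right) + \left(126092 - -795\right)\right) - 8967902} = \frac{1}{\left(\left(601027 + \left(-585 - 90\right)^{2}\right) + \left(126092 - -795\right)\right) - 8967902} = \frac{1}{\left(\left(601027 + \left(-675\right)^{2}\right) + \left(126092 + 795\right)\right) - 8967902} = \frac{1}{\left(\left(601027 + 455625\right) + 126887\right) - 8967902} = \frac{1}{\left(1056652 + 126887\right) - 8967902} = \frac{1}{1183539 - 8967902} = \frac{1}{-7784363} = - \frac{1}{7784363}$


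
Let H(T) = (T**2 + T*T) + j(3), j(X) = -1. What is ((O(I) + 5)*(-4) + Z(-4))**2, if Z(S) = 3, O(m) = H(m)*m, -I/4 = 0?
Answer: 289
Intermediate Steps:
I = 0 (I = -4*0 = 0)
H(T) = -1 + 2*T**2 (H(T) = (T**2 + T*T) - 1 = (T**2 + T**2) - 1 = 2*T**2 - 1 = -1 + 2*T**2)
O(m) = m*(-1 + 2*m**2) (O(m) = (-1 + 2*m**2)*m = m*(-1 + 2*m**2))
((O(I) + 5)*(-4) + Z(-4))**2 = (((-1*0 + 2*0**3) + 5)*(-4) + 3)**2 = (((0 + 2*0) + 5)*(-4) + 3)**2 = (((0 + 0) + 5)*(-4) + 3)**2 = ((0 + 5)*(-4) + 3)**2 = (5*(-4) + 3)**2 = (-20 + 3)**2 = (-17)**2 = 289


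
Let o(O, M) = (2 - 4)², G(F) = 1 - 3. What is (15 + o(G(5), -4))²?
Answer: 361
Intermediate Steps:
G(F) = -2
o(O, M) = 4 (o(O, M) = (-2)² = 4)
(15 + o(G(5), -4))² = (15 + 4)² = 19² = 361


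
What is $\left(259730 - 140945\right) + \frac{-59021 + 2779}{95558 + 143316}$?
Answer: $\frac{14187295924}{119437} \approx 1.1878 \cdot 10^{5}$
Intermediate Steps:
$\left(259730 - 140945\right) + \frac{-59021 + 2779}{95558 + 143316} = 118785 - \frac{56242}{238874} = 118785 - \frac{28121}{119437} = \frac{14187295924}{119437}$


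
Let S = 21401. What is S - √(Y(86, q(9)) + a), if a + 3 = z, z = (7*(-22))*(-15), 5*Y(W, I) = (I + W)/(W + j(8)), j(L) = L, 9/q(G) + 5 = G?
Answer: 21401 - √2038631110/940 ≈ 21353.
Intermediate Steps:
q(G) = 9/(-5 + G)
Y(W, I) = (I + W)/(5*(8 + W)) (Y(W, I) = ((I + W)/(W + 8))/5 = ((I + W)/(8 + W))/5 = (I + W)/(5*(8 + W)))
z = 2310 (z = -154*(-15) = 2310)
a = 2307 (a = -3 + 2310 = 2307)
S - √(Y(86, q(9)) + a) = 21401 - √((9/(-5 + 9) + 86)/(5*(8 + 86)) + 2307) = 21401 - √((⅕)*(9/4 + 86)/94 + 2307) = 21401 - √((⅕)*(1/94)*(9*(¼) + 86) + 2307) = 21401 - √((⅕)*(1/94)*(9/4 + 86) + 2307) = 21401 - √((⅕)*(1/94)*(353/4) + 2307) = 21401 - √(353/1880 + 2307) = 21401 - √(4337513/1880) = 21401 - √2038631110/940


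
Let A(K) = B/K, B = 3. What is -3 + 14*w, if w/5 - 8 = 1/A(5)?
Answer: 2021/3 ≈ 673.67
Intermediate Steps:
A(K) = 3/K
w = 145/3 (w = 40 + 5/((3/5)) = 40 + 5/((3*(⅕))) = 40 + 5/(⅗) = 40 + 5*(5/3) = 40 + 25/3 = 145/3 ≈ 48.333)
-3 + 14*w = -3 + 14*(145/3) = -3 + 2030/3 = 2021/3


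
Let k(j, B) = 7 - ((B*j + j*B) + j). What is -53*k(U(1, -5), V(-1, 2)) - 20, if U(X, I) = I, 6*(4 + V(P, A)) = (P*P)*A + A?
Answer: 3332/3 ≈ 1110.7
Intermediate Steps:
V(P, A) = -4 + A/6 + A*P²/6 (V(P, A) = -4 + ((P*P)*A + A)/6 = -4 + (P²*A + A)/6 = -4 + (A*P² + A)/6 = -4 + (A + A*P²)/6 = -4 + (A/6 + A*P²/6) = -4 + A/6 + A*P²/6)
k(j, B) = 7 - j - 2*B*j (k(j, B) = 7 - ((B*j + B*j) + j) = 7 - (2*B*j + j) = 7 - (j + 2*B*j) = 7 + (-j - 2*B*j) = 7 - j - 2*B*j)
-53*k(U(1, -5), V(-1, 2)) - 20 = -53*(7 - 1*(-5) - 2*(-4 + (⅙)*2 + (⅙)*2*(-1)²)*(-5)) - 20 = -53*(7 + 5 - 2*(-4 + ⅓ + (⅙)*2*1)*(-5)) - 20 = -53*(7 + 5 - 2*(-4 + ⅓ + ⅓)*(-5)) - 20 = -53*(7 + 5 - 2*(-10/3)*(-5)) - 20 = -53*(7 + 5 - 100/3) - 20 = -53*(-64/3) - 20 = 3392/3 - 20 = 3332/3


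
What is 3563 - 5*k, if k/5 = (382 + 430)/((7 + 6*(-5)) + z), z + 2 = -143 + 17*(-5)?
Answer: 921739/253 ≈ 3643.2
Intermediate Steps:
z = -230 (z = -2 + (-143 + 17*(-5)) = -2 + (-143 - 85) = -2 - 228 = -230)
k = -4060/253 (k = 5*((382 + 430)/((7 + 6*(-5)) - 230)) = 5*(812/((7 - 30) - 230)) = 5*(812/(-23 - 230)) = 5*(812/(-253)) = 5*(812*(-1/253)) = 5*(-812/253) = -4060/253 ≈ -16.047)
3563 - 5*k = 3563 - 5*(-4060/253) = 3563 + 20300/253 = 921739/253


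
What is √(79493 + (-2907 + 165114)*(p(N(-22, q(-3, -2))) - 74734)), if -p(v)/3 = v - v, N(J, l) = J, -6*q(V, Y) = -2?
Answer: I*√12122298445 ≈ 1.101e+5*I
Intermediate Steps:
q(V, Y) = ⅓ (q(V, Y) = -⅙*(-2) = ⅓)
p(v) = 0 (p(v) = -3*(v - v) = -3*0 = 0)
√(79493 + (-2907 + 165114)*(p(N(-22, q(-3, -2))) - 74734)) = √(79493 + (-2907 + 165114)*(0 - 74734)) = √(79493 + 162207*(-74734)) = √(79493 - 12122377938) = √(-12122298445) = I*√12122298445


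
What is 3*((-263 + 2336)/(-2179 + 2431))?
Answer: 691/28 ≈ 24.679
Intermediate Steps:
3*((-263 + 2336)/(-2179 + 2431)) = 3*(2073/252) = 3*(2073*(1/252)) = 3*(691/84) = 691/28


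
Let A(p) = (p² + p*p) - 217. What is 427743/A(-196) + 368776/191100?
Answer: 785681861/104579475 ≈ 7.5128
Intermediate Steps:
A(p) = -217 + 2*p² (A(p) = (p² + p²) - 217 = 2*p² - 217 = -217 + 2*p²)
427743/A(-196) + 368776/191100 = 427743/(-217 + 2*(-196)²) + 368776/191100 = 427743/(-217 + 2*38416) + 368776*(1/191100) = 427743/(-217 + 76832) + 92194/47775 = 427743/76615 + 92194/47775 = 785681861/104579475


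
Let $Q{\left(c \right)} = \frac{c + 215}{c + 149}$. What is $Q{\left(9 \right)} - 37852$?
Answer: $- \frac{2990196}{79} \approx -37851.0$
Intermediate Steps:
$Q{\left(c \right)} = \frac{215 + c}{149 + c}$
$Q{\left(9 \right)} - 37852 = \frac{215 + 9}{149 + 9} - 37852 = \frac{1}{158} \cdot 224 - 37852 = \frac{112}{79} - 37852 = - \frac{2990196}{79}$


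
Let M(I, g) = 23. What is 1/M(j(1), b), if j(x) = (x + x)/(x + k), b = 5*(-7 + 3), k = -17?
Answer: 1/23 ≈ 0.043478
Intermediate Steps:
b = -20 (b = 5*(-4) = -20)
j(x) = 2*x/(-17 + x) (j(x) = (x + x)/(x - 17) = (2*x)/(-17 + x) = 2*x/(-17 + x))
1/M(j(1), b) = 1/23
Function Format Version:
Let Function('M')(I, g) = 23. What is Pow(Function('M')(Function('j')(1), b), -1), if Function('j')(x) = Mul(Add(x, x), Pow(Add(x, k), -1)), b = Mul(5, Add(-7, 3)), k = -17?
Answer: Rational(1, 23) ≈ 0.043478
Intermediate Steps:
b = -20 (b = Mul(5, -4) = -20)
Function('j')(x) = Mul(2, x, Pow(Add(-17, x), -1)) (Function('j')(x) = Mul(Add(x, x), Pow(Add(x, -17), -1)) = Mul(Mul(2, x), Pow(Add(-17, x), -1)) = Mul(2, x, Pow(Add(-17, x), -1)))
Pow(Function('M')(Function('j')(1), b), -1) = Pow(23, -1) = Rational(1, 23)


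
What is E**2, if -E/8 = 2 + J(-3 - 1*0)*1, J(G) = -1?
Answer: 64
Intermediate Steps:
E = -8 (E = -8*(2 - 1*1) = -8*(2 - 1) = -8*1 = -8)
E**2 = (-8)**2 = 64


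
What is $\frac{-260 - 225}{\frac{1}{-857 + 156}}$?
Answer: $339985$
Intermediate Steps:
$\frac{-260 - 225}{\frac{1}{-857 + 156}} = - \frac{485}{\frac{1}{-701}} = - \frac{485}{- \frac{1}{701}} = \left(-485\right) \left(-701\right) = 339985$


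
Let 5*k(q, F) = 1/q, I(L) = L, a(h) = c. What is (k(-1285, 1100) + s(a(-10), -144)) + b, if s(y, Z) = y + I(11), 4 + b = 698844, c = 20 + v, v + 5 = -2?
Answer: 4490201199/6425 ≈ 6.9886e+5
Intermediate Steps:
v = -7 (v = -5 - 2 = -7)
c = 13 (c = 20 - 7 = 13)
a(h) = 13
b = 698840 (b = -4 + 698844 = 698840)
s(y, Z) = 11 + y (s(y, Z) = y + 11 = 11 + y)
k(q, F) = 1/(5*q)
(k(-1285, 1100) + s(a(-10), -144)) + b = ((1/5)/(-1285) + (11 + 13)) + 698840 = ((1/5)*(-1/1285) + 24) + 698840 = (-1/6425 + 24) + 698840 = 154199/6425 + 698840 = 4490201199/6425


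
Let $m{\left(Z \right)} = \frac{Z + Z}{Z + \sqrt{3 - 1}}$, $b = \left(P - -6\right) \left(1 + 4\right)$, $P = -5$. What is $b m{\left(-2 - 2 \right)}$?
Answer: $\frac{80}{7} + \frac{20 \sqrt{2}}{7} \approx 15.469$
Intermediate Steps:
$b = 5$ ($b = \left(-5 - -6\right) \left(1 + 4\right) = \left(-5 + 6\right) 5 = 1 \cdot 5 = 5$)
$m{\left(Z \right)} = \frac{2 Z}{Z + \sqrt{2}}$
$b m{\left(-2 - 2 \right)} = 5 \frac{2 \left(-2 - 2\right)}{\left(-2 - 2\right) + \sqrt{2}} = 5 \cdot 2 \left(-4\right) \frac{1}{-4 + \sqrt{2}} = 5 \left(- \frac{8}{-4 + \sqrt{2}}\right) = - \frac{40}{-4 + \sqrt{2}}$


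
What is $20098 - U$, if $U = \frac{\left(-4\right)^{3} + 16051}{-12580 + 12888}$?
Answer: $\frac{6174197}{308} \approx 20046.0$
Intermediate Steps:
$U = \frac{15987}{308}$ ($U = \frac{-64 + 16051}{308} = 15987 \cdot \frac{1}{308} = \frac{15987}{308} \approx 51.906$)
$20098 - U = 20098 - \frac{15987}{308} = \frac{6174197}{308}$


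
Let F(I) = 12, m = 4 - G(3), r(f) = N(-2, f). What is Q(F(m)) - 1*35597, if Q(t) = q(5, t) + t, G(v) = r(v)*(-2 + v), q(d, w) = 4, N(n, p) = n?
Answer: -35581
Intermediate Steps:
r(f) = -2
G(v) = 4 - 2*v (G(v) = -2*(-2 + v) = 4 - 2*v)
m = 6 (m = 4 - (4 - 2*3) = 4 - (4 - 6) = 4 - 1*(-2) = 4 + 2 = 6)
Q(t) = 4 + t
Q(F(m)) - 1*35597 = (4 + 12) - 1*35597 = 16 - 35597 = -35581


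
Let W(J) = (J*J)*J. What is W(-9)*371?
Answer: -270459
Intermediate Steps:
W(J) = J**3 (W(J) = J**2*J = J**3)
W(-9)*371 = (-9)**3*371 = -729*371 = -270459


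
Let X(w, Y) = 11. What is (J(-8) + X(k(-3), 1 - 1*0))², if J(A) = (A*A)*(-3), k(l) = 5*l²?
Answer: 32761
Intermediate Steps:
J(A) = -3*A² (J(A) = A²*(-3) = -3*A²)
(J(-8) + X(k(-3), 1 - 1*0))² = (-3*(-8)² + 11)² = (-3*64 + 11)² = (-192 + 11)² = (-181)² = 32761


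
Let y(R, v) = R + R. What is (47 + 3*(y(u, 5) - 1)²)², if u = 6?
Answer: 168100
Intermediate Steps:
y(R, v) = 2*R
(47 + 3*(y(u, 5) - 1)²)² = (47 + 3*(2*6 - 1)²)² = (47 + 3*(12 - 1)²)² = (47 + 3*11²)² = (47 + 3*121)² = (47 + 363)² = 410² = 168100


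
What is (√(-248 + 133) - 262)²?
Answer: (262 - I*√115)² ≈ 68529.0 - 5619.3*I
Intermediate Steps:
(√(-248 + 133) - 262)² = (√(-115) - 262)² = (I*√115 - 262)² = (-262 + I*√115)²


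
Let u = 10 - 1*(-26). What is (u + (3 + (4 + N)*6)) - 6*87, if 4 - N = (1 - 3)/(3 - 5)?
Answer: -441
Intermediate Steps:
N = 3 (N = 4 - (1 - 3)/(3 - 5) = 4 - (-2)/(-2) = 4 - (-2)*(-1)/2 = 4 - 1*1 = 4 - 1 = 3)
u = 36 (u = 10 + 26 = 36)
(u + (3 + (4 + N)*6)) - 6*87 = (36 + (3 + (4 + 3)*6)) - 6*87 = (36 + (3 + 7*6)) - 522 = (36 + (3 + 42)) - 522 = (36 + 45) - 522 = 81 - 522 = -441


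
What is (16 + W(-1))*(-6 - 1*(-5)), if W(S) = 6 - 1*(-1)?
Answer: -23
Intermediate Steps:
W(S) = 7 (W(S) = 6 + 1 = 7)
(16 + W(-1))*(-6 - 1*(-5)) = (16 + 7)*(-6 - 1*(-5)) = 23*(-6 + 5) = 23*(-1) = -23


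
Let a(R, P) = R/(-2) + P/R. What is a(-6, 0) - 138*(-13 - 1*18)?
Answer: 4281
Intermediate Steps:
a(R, P) = -R/2 + P/R (a(R, P) = R*(-½) + P/R = -R/2 + P/R)
a(-6, 0) - 138*(-13 - 1*18) = (-½*(-6) + 0/(-6)) - 138*(-13 - 1*18) = (3 + 0*(-⅙)) - 138*(-13 - 18) = (3 + 0) - 138*(-31) = 3 + 4278 = 4281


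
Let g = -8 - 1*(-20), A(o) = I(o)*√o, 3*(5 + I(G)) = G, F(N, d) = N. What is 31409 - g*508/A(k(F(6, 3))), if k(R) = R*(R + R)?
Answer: 31409 - 508*√2/19 ≈ 31371.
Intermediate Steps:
I(G) = -5 + G/3
k(R) = 2*R² (k(R) = R*(2*R) = 2*R²)
A(o) = √o*(-5 + o/3) (A(o) = (-5 + o/3)*√o = √o*(-5 + o/3))
g = 12 (g = -8 + 20 = 12)
31409 - g*508/A(k(F(6, 3))) = 31409 - 12*508/(√(2*6²)*(-15 + 2*6²)/3) = 31409 - 6096/(√(2*36)*(-15 + 2*36)/3) = 31409 - 6096/(√72*(-15 + 72)/3) = 31409 - 6096/((⅓)*(6*√2)*57) = 31409 - 6096/(114*√2) = 31409 - 6096*√2/228 = 31409 - 508*√2/19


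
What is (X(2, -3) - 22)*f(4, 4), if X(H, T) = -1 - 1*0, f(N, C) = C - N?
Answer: 0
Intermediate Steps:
X(H, T) = -1 (X(H, T) = -1 + 0 = -1)
(X(2, -3) - 22)*f(4, 4) = (-1 - 22)*(4 - 1*4) = -23*(4 - 4) = -23*0 = 0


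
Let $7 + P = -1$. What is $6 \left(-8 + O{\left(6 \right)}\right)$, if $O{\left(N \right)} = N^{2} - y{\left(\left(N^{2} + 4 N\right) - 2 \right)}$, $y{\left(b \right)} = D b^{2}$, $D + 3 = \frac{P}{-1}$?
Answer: $-100752$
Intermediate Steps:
$P = -8$ ($P = -7 - 1 = -8$)
$D = 5$ ($D = -3 - \frac{8}{-1} = -3 - -8 = -3 + 8 = 5$)
$y{\left(b \right)} = 5 b^{2}$
$O{\left(N \right)} = N^{2} - 5 \left(-2 + N^{2} + 4 N\right)^{2}$ ($O{\left(N \right)} = N^{2} - 5 \left(\left(N^{2} + 4 N\right) - 2\right)^{2} = N^{2} - 5 \left(-2 + N^{2} + 4 N\right)^{2}$)
$6 \left(-8 + O{\left(6 \right)}\right) = 6 \left(-8 + \left(6^{2} - 5 \left(-2 + 6^{2} + 4 \cdot 6\right)^{2}\right)\right) = 6 \left(-8 + \left(36 - 5 \left(-2 + 36 + 24\right)^{2}\right)\right) = 6 \left(-8 + \left(36 - 5 \cdot 58^{2}\right)\right) = 6 \left(-8 + \left(36 - 16820\right)\right) = 6 \left(-8 - 16784\right) = 6 \left(-16792\right) = -100752$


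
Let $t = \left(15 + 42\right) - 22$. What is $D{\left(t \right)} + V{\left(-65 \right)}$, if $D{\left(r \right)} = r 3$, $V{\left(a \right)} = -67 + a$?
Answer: $-27$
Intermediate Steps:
$t = 35$ ($t = 57 - 22 = 35$)
$D{\left(r \right)} = 3 r$
$D{\left(t \right)} + V{\left(-65 \right)} = 3 \cdot 35 - 132 = 105 - 132 = -27$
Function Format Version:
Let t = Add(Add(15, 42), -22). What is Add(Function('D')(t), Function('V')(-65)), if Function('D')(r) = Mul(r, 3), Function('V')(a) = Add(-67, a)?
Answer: -27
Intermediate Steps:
t = 35 (t = Add(57, -22) = 35)
Function('D')(r) = Mul(3, r)
Add(Function('D')(t), Function('V')(-65)) = Add(Mul(3, 35), Add(-67, -65)) = Add(105, -132) = -27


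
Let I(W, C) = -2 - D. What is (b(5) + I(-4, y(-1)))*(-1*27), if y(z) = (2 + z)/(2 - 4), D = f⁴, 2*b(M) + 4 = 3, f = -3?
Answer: 4509/2 ≈ 2254.5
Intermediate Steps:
b(M) = -½ (b(M) = -2 + (½)*3 = -2 + 3/2 = -½)
D = 81 (D = (-3)⁴ = 81)
y(z) = -1 - z/2 (y(z) = (2 + z)/(-2) = (2 + z)*(-½) = -1 - z/2)
I(W, C) = -83 (I(W, C) = -2 - 1*81 = -2 - 81 = -83)
(b(5) + I(-4, y(-1)))*(-1*27) = (-½ - 83)*(-1*27) = -167/2*(-27) = 4509/2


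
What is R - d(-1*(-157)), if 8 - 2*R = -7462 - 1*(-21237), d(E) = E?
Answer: -14081/2 ≈ -7040.5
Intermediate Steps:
R = -13767/2 (R = 4 - (-7462 - 1*(-21237))/2 = 4 - (-7462 + 21237)/2 = 4 - 1/2*13775 = 4 - 13775/2 = -13767/2 ≈ -6883.5)
R - d(-1*(-157)) = -13767/2 - (-1)*(-157) = -13767/2 - 1*157 = -13767/2 - 157 = -14081/2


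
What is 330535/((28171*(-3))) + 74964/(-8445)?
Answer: -3042266869/237904095 ≈ -12.788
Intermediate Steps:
330535/((28171*(-3))) + 74964/(-8445) = 330535/(-84513) + 74964*(-1/8445) = 330535*(-1/84513) - 24988/2815 = -330535/84513 - 24988/2815 = -3042266869/237904095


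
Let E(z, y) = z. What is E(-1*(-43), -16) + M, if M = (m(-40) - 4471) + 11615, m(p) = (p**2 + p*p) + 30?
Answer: 10417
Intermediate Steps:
m(p) = 30 + 2*p**2 (m(p) = (p**2 + p**2) + 30 = 2*p**2 + 30 = 30 + 2*p**2)
M = 10374 (M = ((30 + 2*(-40)**2) - 4471) + 11615 = ((30 + 2*1600) - 4471) + 11615 = ((30 + 3200) - 4471) + 11615 = (3230 - 4471) + 11615 = -1241 + 11615 = 10374)
E(-1*(-43), -16) + M = -1*(-43) + 10374 = 43 + 10374 = 10417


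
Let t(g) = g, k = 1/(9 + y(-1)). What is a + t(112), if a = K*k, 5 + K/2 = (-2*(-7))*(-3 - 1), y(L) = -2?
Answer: 662/7 ≈ 94.571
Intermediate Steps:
k = ⅐ (k = 1/(9 - 2) = 1/7 = ⅐ ≈ 0.14286)
K = -122 (K = -10 + 2*((-2*(-7))*(-3 - 1)) = -10 + 2*(14*(-4)) = -10 + 2*(-56) = -10 - 112 = -122)
a = -122/7 (a = -122*⅐ = -122/7 ≈ -17.429)
a + t(112) = -122/7 + 112 = 662/7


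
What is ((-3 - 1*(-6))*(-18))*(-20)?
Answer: 1080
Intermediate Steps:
((-3 - 1*(-6))*(-18))*(-20) = ((-3 + 6)*(-18))*(-20) = (3*(-18))*(-20) = -54*(-20) = 1080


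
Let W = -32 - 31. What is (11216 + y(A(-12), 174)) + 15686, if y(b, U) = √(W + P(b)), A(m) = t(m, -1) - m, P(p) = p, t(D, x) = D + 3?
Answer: 26902 + 2*I*√15 ≈ 26902.0 + 7.746*I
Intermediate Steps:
t(D, x) = 3 + D
W = -63
A(m) = 3 (A(m) = (3 + m) - m = 3)
y(b, U) = √(-63 + b)
(11216 + y(A(-12), 174)) + 15686 = (11216 + √(-63 + 3)) + 15686 = (11216 + √(-60)) + 15686 = (11216 + 2*I*√15) + 15686 = 26902 + 2*I*√15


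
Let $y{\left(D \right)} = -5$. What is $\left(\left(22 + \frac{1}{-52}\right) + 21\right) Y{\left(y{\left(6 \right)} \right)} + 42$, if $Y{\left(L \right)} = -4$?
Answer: $- \frac{1689}{13} \approx -129.92$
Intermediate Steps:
$\left(\left(22 + \frac{1}{-52}\right) + 21\right) Y{\left(y{\left(6 \right)} \right)} + 42 = \left(\left(22 + \frac{1}{-52}\right) + 21\right) \left(-4\right) + 42 = \left(\left(22 - \frac{1}{52}\right) + 21\right) \left(-4\right) + 42 = \left(\frac{1143}{52} + 21\right) \left(-4\right) + 42 = \frac{2235}{52} \left(-4\right) + 42 = - \frac{2235}{13} + 42 = - \frac{1689}{13}$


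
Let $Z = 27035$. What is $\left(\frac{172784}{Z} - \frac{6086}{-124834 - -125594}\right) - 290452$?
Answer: $- \frac{596783428237}{2054660} \approx -2.9045 \cdot 10^{5}$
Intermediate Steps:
$\left(\frac{172784}{Z} - \frac{6086}{-124834 - -125594}\right) - 290452 = \left(\frac{172784}{27035} - \frac{6086}{-124834 - -125594}\right) - 290452 = \left(172784 \cdot \frac{1}{27035} - \frac{6086}{-124834 + 125594}\right) - 290452 = \left(\frac{172784}{27035} - \frac{6086}{760}\right) - 290452 = \left(\frac{172784}{27035} - \frac{3043}{380}\right) - 290452 = - \frac{3321917}{2054660} - 290452 = - \frac{596783428237}{2054660}$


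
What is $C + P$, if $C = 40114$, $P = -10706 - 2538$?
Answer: $26870$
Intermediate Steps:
$P = -13244$
$C + P = 40114 - 13244 = 26870$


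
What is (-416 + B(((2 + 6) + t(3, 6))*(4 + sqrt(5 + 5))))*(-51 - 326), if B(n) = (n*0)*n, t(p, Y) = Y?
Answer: 156832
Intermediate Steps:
B(n) = 0 (B(n) = 0*n = 0)
(-416 + B(((2 + 6) + t(3, 6))*(4 + sqrt(5 + 5))))*(-51 - 326) = (-416 + 0)*(-51 - 326) = -416*(-377) = 156832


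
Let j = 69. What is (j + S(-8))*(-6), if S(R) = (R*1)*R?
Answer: -798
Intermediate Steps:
S(R) = R**2 (S(R) = R*R = R**2)
(j + S(-8))*(-6) = (69 + (-8)**2)*(-6) = (69 + 64)*(-6) = 133*(-6) = -798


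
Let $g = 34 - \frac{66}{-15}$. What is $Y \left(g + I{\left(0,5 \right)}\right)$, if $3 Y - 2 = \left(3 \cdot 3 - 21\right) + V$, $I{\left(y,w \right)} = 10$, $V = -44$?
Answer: $- \frac{4356}{5} \approx -871.2$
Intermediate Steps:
$Y = -18$ ($Y = \frac{2}{3} + \frac{\left(3 \cdot 3 - 21\right) - 44}{3} = \frac{2}{3} + \frac{\left(9 - 21\right) - 44}{3} = \frac{2}{3} + \frac{-12 - 44}{3} = \frac{2}{3} + \frac{1}{3} \left(-56\right) = \frac{2}{3} - \frac{56}{3} = -18$)
$g = \frac{192}{5}$ ($g = 34 - 66 \left(- \frac{1}{15}\right) = 34 - - \frac{22}{5} = 34 + \frac{22}{5} = \frac{192}{5} \approx 38.4$)
$Y \left(g + I{\left(0,5 \right)}\right) = - 18 \left(\frac{192}{5} + 10\right) = \left(-18\right) \frac{242}{5} = - \frac{4356}{5}$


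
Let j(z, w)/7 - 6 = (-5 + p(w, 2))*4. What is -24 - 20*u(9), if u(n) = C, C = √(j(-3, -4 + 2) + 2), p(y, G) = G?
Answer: -24 - 40*I*√10 ≈ -24.0 - 126.49*I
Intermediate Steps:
j(z, w) = -42 (j(z, w) = 42 + 7*((-5 + 2)*4) = 42 + 7*(-3*4) = 42 + 7*(-12) = 42 - 84 = -42)
C = 2*I*√10 (C = √(-42 + 2) = √(-40) = 2*I*√10 ≈ 6.3246*I)
u(n) = 2*I*√10
-24 - 20*u(9) = -24 - 40*I*√10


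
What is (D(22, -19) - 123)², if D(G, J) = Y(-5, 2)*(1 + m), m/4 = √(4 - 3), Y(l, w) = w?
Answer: 12769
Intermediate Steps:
m = 4 (m = 4*√(4 - 3) = 4*√1 = 4*1 = 4)
D(G, J) = 10 (D(G, J) = 2*(1 + 4) = 2*5 = 10)
(D(22, -19) - 123)² = (10 - 123)² = (-113)² = 12769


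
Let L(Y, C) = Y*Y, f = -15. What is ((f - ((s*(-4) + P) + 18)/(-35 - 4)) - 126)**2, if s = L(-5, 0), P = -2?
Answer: 3463321/169 ≈ 20493.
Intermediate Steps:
L(Y, C) = Y**2
s = 25 (s = (-5)**2 = 25)
((f - ((s*(-4) + P) + 18)/(-35 - 4)) - 126)**2 = ((-15 - ((25*(-4) - 2) + 18)/(-35 - 4)) - 126)**2 = ((-15 - ((-100 - 2) + 18)/(-39)) - 126)**2 = ((-15 - (-102 + 18)*(-1)/39) - 126)**2 = ((-15 - (-84)*(-1)/39) - 126)**2 = ((-15 - 1*28/13) - 126)**2 = ((-15 - 28/13) - 126)**2 = (-223/13 - 126)**2 = (-1861/13)**2 = 3463321/169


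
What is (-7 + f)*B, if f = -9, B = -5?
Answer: 80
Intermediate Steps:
(-7 + f)*B = (-7 - 9)*(-5) = -16*(-5) = 80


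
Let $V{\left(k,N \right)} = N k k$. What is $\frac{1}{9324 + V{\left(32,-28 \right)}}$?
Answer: $- \frac{1}{19348} \approx -5.1685 \cdot 10^{-5}$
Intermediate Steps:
$V{\left(k,N \right)} = N k^{2}$
$\frac{1}{9324 + V{\left(32,-28 \right)}} = \frac{1}{9324 - 28 \cdot 32^{2}} = \frac{1}{9324 - 28672} = \frac{1}{-19348} = - \frac{1}{19348}$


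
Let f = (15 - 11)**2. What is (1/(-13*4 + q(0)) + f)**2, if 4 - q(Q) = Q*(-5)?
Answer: 588289/2304 ≈ 255.33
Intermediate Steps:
q(Q) = 4 + 5*Q (q(Q) = 4 - Q*(-5) = 4 - (-5)*Q = 4 + 5*Q)
f = 16 (f = 4**2 = 16)
(1/(-13*4 + q(0)) + f)**2 = (1/(-13*4 + (4 + 5*0)) + 16)**2 = (1/(-52 + (4 + 0)) + 16)**2 = (1/(-52 + 4) + 16)**2 = (1/(-48) + 16)**2 = (-1/48 + 16)**2 = (767/48)**2 = 588289/2304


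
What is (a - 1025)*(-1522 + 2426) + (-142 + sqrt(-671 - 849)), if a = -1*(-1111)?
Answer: 77602 + 4*I*sqrt(95) ≈ 77602.0 + 38.987*I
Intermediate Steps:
a = 1111
(a - 1025)*(-1522 + 2426) + (-142 + sqrt(-671 - 849)) = (1111 - 1025)*(-1522 + 2426) + (-142 + sqrt(-671 - 849)) = 86*904 + (-142 + sqrt(-1520)) = 77744 + (-142 + 4*I*sqrt(95)) = 77602 + 4*I*sqrt(95)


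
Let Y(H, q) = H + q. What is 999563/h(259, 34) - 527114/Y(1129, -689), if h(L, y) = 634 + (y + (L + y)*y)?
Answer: -51634141/46772 ≈ -1104.0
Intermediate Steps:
h(L, y) = 634 + y + y*(L + y) (h(L, y) = 634 + (y + y*(L + y)) = 634 + y + y*(L + y))
999563/h(259, 34) - 527114/Y(1129, -689) = 999563/(634 + 34 + 34² + 259*34) - 527114/(1129 - 689) = 999563/(634 + 34 + 1156 + 8806) - 527114/440 = 999563/10630 - 527114*1/440 = 999563*(1/10630) - 263557/220 = 999563/10630 - 263557/220 = -51634141/46772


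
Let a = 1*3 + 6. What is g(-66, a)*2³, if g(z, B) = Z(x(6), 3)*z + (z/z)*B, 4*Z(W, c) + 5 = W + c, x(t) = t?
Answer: -456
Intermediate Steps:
a = 9 (a = 3 + 6 = 9)
Z(W, c) = -5/4 + W/4 + c/4 (Z(W, c) = -5/4 + (W + c)/4 = -5/4 + (W/4 + c/4) = -5/4 + W/4 + c/4)
g(z, B) = B + z (g(z, B) = (-5/4 + (¼)*6 + (¼)*3)*z + (z/z)*B = (-5/4 + 3/2 + ¾)*z + 1*B = 1*z + B = z + B = B + z)
g(-66, a)*2³ = (9 - 66)*2³ = -57*8 = -456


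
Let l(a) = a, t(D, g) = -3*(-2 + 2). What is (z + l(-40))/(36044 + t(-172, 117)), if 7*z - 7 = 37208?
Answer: 36935/252308 ≈ 0.14639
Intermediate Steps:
t(D, g) = 0 (t(D, g) = -3*0 = 0)
z = 37215/7 (z = 1 + (1/7)*37208 = 1 + 37208/7 = 37215/7 ≈ 5316.4)
(z + l(-40))/(36044 + t(-172, 117)) = (37215/7 - 40)/(36044 + 0) = (36935/7)/36044 = (36935/7)*(1/36044) = 36935/252308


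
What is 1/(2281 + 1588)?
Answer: 1/3869 ≈ 0.00025846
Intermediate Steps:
1/(2281 + 1588) = 1/3869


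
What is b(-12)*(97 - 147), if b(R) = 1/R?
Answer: 25/6 ≈ 4.1667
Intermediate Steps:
b(R) = 1/R
b(-12)*(97 - 147) = (97 - 147)/(-12) = -1/12*(-50) = 25/6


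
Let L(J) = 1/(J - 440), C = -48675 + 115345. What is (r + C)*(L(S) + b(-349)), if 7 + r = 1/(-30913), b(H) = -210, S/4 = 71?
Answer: -2596628440423/185478 ≈ -1.4000e+7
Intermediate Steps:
S = 284 (S = 4*71 = 284)
C = 66670
r = -216392/30913 (r = -7 + 1/(-30913) = -7 - 1/30913 = -216392/30913 ≈ -7.0000)
L(J) = 1/(-440 + J)
(r + C)*(L(S) + b(-349)) = (-216392/30913 + 66670)*(1/(-440 + 284) - 210) = 2060753318*(1/(-156) - 210)/30913 = 2060753318*(-1/156 - 210)/30913 = (2060753318/30913)*(-32761/156) = -2596628440423/185478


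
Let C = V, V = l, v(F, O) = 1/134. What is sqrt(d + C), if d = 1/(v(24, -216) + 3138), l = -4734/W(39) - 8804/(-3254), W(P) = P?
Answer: I*sqrt(9387547444913890618158)/8893847443 ≈ 10.894*I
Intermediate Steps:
v(F, O) = 1/134
l = -2510180/21151 (l = -4734/39 - 8804/(-3254) = -4734*1/39 - 8804*(-1/3254) = -1578/13 + 4402/1627 = -2510180/21151 ≈ -118.68)
d = 134/420493 (d = 1/(1/134 + 3138) = 1/(420493/134) = 134/420493 ≈ 0.00031867)
V = -2510180/21151 ≈ -118.68
C = -2510180/21151 ≈ -118.68
sqrt(d + C) = sqrt(134/420493 - 2510180/21151) = sqrt(-1055510284506/8893847443) = I*sqrt(9387547444913890618158)/8893847443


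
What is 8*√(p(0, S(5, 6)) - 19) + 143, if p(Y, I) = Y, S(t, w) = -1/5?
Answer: 143 + 8*I*√19 ≈ 143.0 + 34.871*I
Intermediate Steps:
S(t, w) = -⅕ (S(t, w) = -1*⅕ = -⅕)
8*√(p(0, S(5, 6)) - 19) + 143 = 8*√(0 - 19) + 143 = 8*√(-19) + 143 = 8*(I*√19) + 143 = 8*I*√19 + 143 = 143 + 8*I*√19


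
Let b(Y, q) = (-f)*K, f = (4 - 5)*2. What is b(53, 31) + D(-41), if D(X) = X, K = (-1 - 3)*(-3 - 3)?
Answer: 7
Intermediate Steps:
f = -2 (f = -1*2 = -2)
K = 24 (K = -4*(-6) = 24)
b(Y, q) = 48 (b(Y, q) = -1*(-2)*24 = 2*24 = 48)
b(53, 31) + D(-41) = 48 - 41 = 7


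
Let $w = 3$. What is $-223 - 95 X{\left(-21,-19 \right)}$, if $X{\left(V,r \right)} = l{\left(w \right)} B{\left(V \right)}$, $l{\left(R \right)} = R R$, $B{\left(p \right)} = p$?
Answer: $17732$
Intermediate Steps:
$l{\left(R \right)} = R^{2}$
$X{\left(V,r \right)} = 9 V$ ($X{\left(V,r \right)} = 3^{2} V = 9 V$)
$-223 - 95 X{\left(-21,-19 \right)} = -223 - 95 \cdot 9 \left(-21\right) = -223 - -17955 = -223 + 17955 = 17732$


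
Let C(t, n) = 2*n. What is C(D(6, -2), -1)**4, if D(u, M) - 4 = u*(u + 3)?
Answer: 16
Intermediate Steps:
D(u, M) = 4 + u*(3 + u) (D(u, M) = 4 + u*(u + 3) = 4 + u*(3 + u))
C(D(6, -2), -1)**4 = (2*(-1))**4 = (-2)**4 = 16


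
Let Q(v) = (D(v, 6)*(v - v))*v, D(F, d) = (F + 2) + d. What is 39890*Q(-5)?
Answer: 0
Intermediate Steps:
D(F, d) = 2 + F + d (D(F, d) = (2 + F) + d = 2 + F + d)
Q(v) = 0 (Q(v) = ((2 + v + 6)*(v - v))*v = ((8 + v)*0)*v = 0*v = 0)
39890*Q(-5) = 39890*0 = 0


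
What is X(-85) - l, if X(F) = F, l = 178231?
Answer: -178316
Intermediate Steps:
X(-85) - l = -85 - 1*178231 = -85 - 178231 = -178316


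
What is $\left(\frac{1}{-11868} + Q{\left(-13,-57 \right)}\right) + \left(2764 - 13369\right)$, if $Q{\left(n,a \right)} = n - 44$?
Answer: $- \frac{126536617}{11868} \approx -10662.0$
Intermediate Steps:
$Q{\left(n,a \right)} = -44 + n$ ($Q{\left(n,a \right)} = n - 44 = -44 + n$)
$\left(\frac{1}{-11868} + Q{\left(-13,-57 \right)}\right) + \left(2764 - 13369\right) = \left(\frac{1}{-11868} - 57\right) + \left(2764 - 13369\right) = \left(- \frac{1}{11868} - 57\right) - 10605 = - \frac{676477}{11868} - 10605 = - \frac{126536617}{11868}$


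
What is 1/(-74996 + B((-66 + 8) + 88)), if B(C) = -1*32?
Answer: -1/75028 ≈ -1.3328e-5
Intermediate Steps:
B(C) = -32
1/(-74996 + B((-66 + 8) + 88)) = 1/(-74996 - 32) = 1/(-75028) = -1/75028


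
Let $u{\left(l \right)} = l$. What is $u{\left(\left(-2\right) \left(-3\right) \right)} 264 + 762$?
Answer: $2346$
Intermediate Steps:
$u{\left(\left(-2\right) \left(-3\right) \right)} 264 + 762 = \left(-2\right) \left(-3\right) 264 + 762 = 6 \cdot 264 + 762 = 1584 + 762 = 2346$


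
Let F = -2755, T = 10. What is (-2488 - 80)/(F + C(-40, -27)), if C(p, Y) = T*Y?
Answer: 2568/3025 ≈ 0.84893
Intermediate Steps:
C(p, Y) = 10*Y
(-2488 - 80)/(F + C(-40, -27)) = (-2488 - 80)/(-2755 + 10*(-27)) = -2568/(-2755 - 270) = -2568/(-3025) = -2568*(-1/3025) = 2568/3025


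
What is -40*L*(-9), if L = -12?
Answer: -4320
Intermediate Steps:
-40*L*(-9) = -40*(-12)*(-9) = 480*(-9) = -4320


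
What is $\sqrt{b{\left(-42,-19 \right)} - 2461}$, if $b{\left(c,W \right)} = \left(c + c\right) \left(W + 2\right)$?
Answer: $i \sqrt{1033} \approx 32.14 i$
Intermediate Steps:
$b{\left(c,W \right)} = 2 c \left(2 + W\right)$
$\sqrt{b{\left(-42,-19 \right)} - 2461} = \sqrt{2 \left(-42\right) \left(2 - 19\right) - 2461} = \sqrt{2 \left(-42\right) \left(-17\right) - 2461} = \sqrt{1428 - 2461} = \sqrt{-1033} = i \sqrt{1033}$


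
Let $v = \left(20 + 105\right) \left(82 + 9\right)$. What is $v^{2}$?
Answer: $129390625$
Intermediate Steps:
$v = 11375$ ($v = 125 \cdot 91 = 11375$)
$v^{2} = 11375^{2} = 129390625$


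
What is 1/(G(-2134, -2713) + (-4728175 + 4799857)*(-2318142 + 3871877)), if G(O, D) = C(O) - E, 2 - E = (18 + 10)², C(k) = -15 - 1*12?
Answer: 1/111374833025 ≈ 8.9787e-12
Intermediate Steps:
C(k) = -27 (C(k) = -15 - 12 = -27)
E = -782 (E = 2 - (18 + 10)² = 2 - 1*28² = 2 - 1*784 = 2 - 784 = -782)
G(O, D) = 755 (G(O, D) = -27 - 1*(-782) = -27 + 782 = 755)
1/(G(-2134, -2713) + (-4728175 + 4799857)*(-2318142 + 3871877)) = 1/(755 + (-4728175 + 4799857)*(-2318142 + 3871877)) = 1/(755 + 71682*1553735) = 1/(755 + 111374832270) = 1/111374833025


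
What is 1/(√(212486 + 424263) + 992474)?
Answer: 992474/985004003927 - √636749/985004003927 ≈ 1.0068e-6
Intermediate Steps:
1/(√(212486 + 424263) + 992474) = 1/(√636749 + 992474) = 1/(992474 + √636749)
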